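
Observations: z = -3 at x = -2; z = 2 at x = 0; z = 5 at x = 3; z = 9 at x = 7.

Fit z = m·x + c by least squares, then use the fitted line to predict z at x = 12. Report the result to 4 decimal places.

ẑ = 15.8587

Setting ∂/∂m … = 0 gives: 62·m + 8·c = 84;  8·m + 4·c = 13.
(Σx·x = 62, Σx = 8, Σ1 = 4, Σx·z = 84, Σz = 13.)
Eliminating c: 4·(row 1) − 8·(row 2) gives 184·m = 4·84 − 8·13 = 232, so m = 29/23.
Then c = (13 − 8·(29/23))/4 = 67/92.
At x = 12: ẑ = (29/23)·(12) + (67/92)·(1) = 1459/92.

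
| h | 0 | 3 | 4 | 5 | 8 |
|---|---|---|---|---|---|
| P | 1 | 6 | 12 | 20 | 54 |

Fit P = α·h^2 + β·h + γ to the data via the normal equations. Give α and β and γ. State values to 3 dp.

α = 0.967, β = -1.093, γ = 0.912

From the data, Σh^2·h^2 = 5058, Σh^2·h = 728, Σh^2 = 114, Σh·h = 114, Σh = 20, Σ1 = 5.
Right-hand side: Σh^2·P = 4202, Σh·P = 598, ΣP = 93.
Inverting the 3×3 Gram matrix, [α, β, γ]ᵀ = [684/707, -13133/12019, 10967/12019]ᵀ.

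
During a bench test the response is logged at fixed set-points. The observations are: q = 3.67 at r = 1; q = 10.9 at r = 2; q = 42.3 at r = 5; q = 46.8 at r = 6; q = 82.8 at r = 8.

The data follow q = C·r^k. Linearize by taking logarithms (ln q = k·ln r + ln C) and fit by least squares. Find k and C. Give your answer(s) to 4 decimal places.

Linearized form: ln q = k·ln r + ln C. From the 5 transformed points,
Σln r = 6.1738, Σ(ln r)² = 10.6052, Σln q = 15.6961, Σln r·ln q = 23.7574.
Equations: 10.6052·k + 6.1738·ln C = 23.7574;  6.1738·k + 5·ln C = 15.6961.
Solving (det = 14.9105): k = 1.46761, ln C = 1.32707, so C = exp(1.32707) = 3.76998.

k = 1.4676, C = 3.7700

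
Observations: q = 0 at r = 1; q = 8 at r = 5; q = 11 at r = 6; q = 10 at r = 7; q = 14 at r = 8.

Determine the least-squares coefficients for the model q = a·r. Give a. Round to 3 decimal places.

From the data, Σr·r = 175.
And Σr·q = 288.
Normal equations: [[175]]·[a]ᵀ = [288]ᵀ.
Hence a = 288 / 175 ≈ 1.64571.

a = 1.646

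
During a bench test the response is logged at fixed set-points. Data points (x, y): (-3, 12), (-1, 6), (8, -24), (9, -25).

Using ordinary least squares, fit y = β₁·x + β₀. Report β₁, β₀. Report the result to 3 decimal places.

From the data, Σx·x = 155, Σx = 13, Σ1 = 4.
And Σx·y = -459, Σy = -31.
Normal equations: [[155, 13]; [13, 4]]·[β₁, β₀]ᵀ = [-459, -31]ᵀ.
Eliminating β₀: 4·(row 1) − 13·(row 2) gives 451·β₁ = 4·(-459) − 13·(-31) = -1433, so β₁ = -1433/451.
Then β₀ = ((-31) − 13·(-1433/451))/4 = 1162/451.

β₁ = -3.177, β₀ = 2.576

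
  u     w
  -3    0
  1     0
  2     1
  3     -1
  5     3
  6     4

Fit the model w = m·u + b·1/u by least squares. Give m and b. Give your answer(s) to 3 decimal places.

Forming AᵀA = [[84, 6]; [6, 77/50]] and Aᵀw = [38, 43/30]ᵀ gives AᵀA·[m, b]ᵀ = Aᵀw.
det = 84·(77/50) − 6² = 2334/25.
m = (38·(77/50) − 6·(43/30))/(2334/25) = 208/389; b = (84·(43/30) − 6·38)/(2334/25) = -1345/1167.

m = 0.535, b = -1.153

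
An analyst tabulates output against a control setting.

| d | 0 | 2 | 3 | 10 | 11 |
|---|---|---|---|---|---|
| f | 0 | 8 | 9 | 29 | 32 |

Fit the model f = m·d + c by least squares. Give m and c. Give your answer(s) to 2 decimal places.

m = 2.83, c = 0.89

The normal system XᵀX·[m, c]ᵀ = Xᵀf is [[234, 26]; [26, 5]]·[m, c]ᵀ = [685, 78]ᵀ.
Δ = 234·5 − 26² = 494.
m = (685·5 − 26·78)/494 = 1397/494; c = (234·78 − 26·685)/494 = 17/19.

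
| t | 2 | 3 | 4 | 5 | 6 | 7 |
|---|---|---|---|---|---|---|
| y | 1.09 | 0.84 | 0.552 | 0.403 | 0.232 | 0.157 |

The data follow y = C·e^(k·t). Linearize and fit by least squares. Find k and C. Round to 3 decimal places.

Taking logs, ln y = k·t + ln C, so regress ln y on t.
Σt = 27.0000, Σ(t)² = 139.0000, Σln y = -4.9037, Σt·ln y = -28.9983.
Equations: 139.0000·k + 27.0000·ln C = -28.9983;  27.0000·k + 6·ln C = -4.9037.
Δ = 139.0000·6 − (27.0000)² = 105.0000; k = (-28.9983·6 − 27.0000·-4.9037)/105.0000 = -0.39609, ln C = (139.0000·-4.9037 − 27.0000·-28.9983)/105.0000 = 0.96510, so C = exp(0.96510) = 2.62506.

k = -0.396, C = 2.625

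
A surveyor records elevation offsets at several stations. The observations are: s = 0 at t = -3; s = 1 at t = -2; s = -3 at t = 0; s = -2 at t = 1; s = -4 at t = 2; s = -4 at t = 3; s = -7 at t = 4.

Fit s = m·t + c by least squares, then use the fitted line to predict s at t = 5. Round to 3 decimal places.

Compute the Gram sums: Σt·t = 43, Σt = 5, Σ1 = 7.
For Aᵀs: Σt·s = -52, Σs = -19.
AᵀA·[m, c]ᵀ = Aᵀs becomes [[43, 5]; [5, 7]]·[m, c]ᵀ = [-52, -19]ᵀ.
Δ = 43·7 − 5² = 276.
m = ((-52)·7 − 5·(-19))/276 = -269/276; c = (43·(-19) − 5·(-52))/276 = -557/276.
At t = 5: ŝ = (-269/276)·(5) + (-557/276)·(1) = -317/46.

ŝ = -6.891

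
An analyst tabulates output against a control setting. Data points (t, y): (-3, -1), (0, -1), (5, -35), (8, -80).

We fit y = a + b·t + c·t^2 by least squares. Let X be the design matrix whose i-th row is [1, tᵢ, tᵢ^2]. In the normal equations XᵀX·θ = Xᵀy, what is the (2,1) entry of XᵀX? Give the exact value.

Row 2 ↔ basis t, column 1 ↔ basis 1, so (XᵀX)_{2,1} = Σᵢ t = (-3)·(1) + (0)·(1) + (5)·(1) + (8)·(1) = 10.

10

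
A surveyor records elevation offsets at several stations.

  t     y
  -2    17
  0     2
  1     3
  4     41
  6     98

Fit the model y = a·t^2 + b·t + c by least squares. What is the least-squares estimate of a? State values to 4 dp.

Sums needed: Σt^2·t^2 = 1569, Σt^2·t = 273, Σt^2 = 57, Σt·t = 57, Σt = 9, Σ1 = 5.
Moment sums: Σt^2·y = 4255, Σt·y = 721, Σy = 161.
MᵀM·[a, b, c]ᵀ = Mᵀy becomes [[1569, 273, 57]; [273, 57, 9]; [57, 9, 5]]·[a, b, c]ᵀ = [4255, 721, 161]ᵀ.
Solving the 3×3 system (Gaussian elimination) gives a = 1753/588, b = -369/196, c = 157/98.

a = 2.9813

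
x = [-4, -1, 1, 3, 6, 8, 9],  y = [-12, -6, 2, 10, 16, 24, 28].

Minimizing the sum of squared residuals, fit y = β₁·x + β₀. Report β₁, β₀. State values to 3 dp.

Sums needed: Σx·x = 208, Σx = 22, Σ1 = 7.
Moment sums: Σx·y = 626, Σy = 62.
MᵀM·[β₁, β₀]ᵀ = Mᵀy becomes [[208, 22]; [22, 7]]·[β₁, β₀]ᵀ = [626, 62]ᵀ.
Δ = 208·7 − 22² = 972.
β₁ = (626·7 − 22·62)/972 = 503/162; β₀ = (208·62 − 22·626)/972 = -73/81.

β₁ = 3.105, β₀ = -0.901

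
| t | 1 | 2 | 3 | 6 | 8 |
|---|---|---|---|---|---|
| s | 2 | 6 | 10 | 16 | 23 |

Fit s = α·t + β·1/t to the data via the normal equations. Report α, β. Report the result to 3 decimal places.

α = 2.855, β = -0.283

Normal-equation sums: Σt·t = 114, Σt·1/t = 5, Σ1/t·1/t = 809/576.
Moment sums: Σt·s = 324, Σ1/t·s = 111/8.
Normal equations: [[114, 5]; [5, 809/576]]·[α, β]ᵀ = [324, 111/8]ᵀ.
Determinant 114·(809/576) − 5² = 12971/96.
α = (324·(809/576) − 5·(111/8))/(12971/96) = 2178/763; β = (114·(111/8) − 5·324)/(12971/96) = -216/763.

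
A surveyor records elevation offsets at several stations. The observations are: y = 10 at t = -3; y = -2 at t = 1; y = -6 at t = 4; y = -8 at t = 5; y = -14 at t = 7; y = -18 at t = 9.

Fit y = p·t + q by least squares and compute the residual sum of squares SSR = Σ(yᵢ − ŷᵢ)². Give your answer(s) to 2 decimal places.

Compute the Gram sums: Σt·t = 181, Σt = 23, Σ1 = 6.
Moment sums: Σt·y = -356, Σy = -38.
So MᵀM·[p, q]ᵀ = Mᵀy: [[181, 23]; [23, 6]]·[p, q]ᵀ = [-356, -38]ᵀ.
Determinant 181·6 − 23² = 557.
p = ((-356)·6 − 23·(-38))/557 = -1262/557; q = (181·(-38) − 23·(-356))/557 = 1310/557.
Residuals: 474/557, -1162/557, 396/557, 544/557, -274/557, 22/557; SSR = 3776/557.

SSR = 6.78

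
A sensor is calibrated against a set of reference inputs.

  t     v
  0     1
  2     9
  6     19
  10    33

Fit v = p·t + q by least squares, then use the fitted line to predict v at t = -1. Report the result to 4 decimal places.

XᵀX·[p, q]ᵀ = Xᵀv reads: 140·p + 18·q = 462;  18·p + 4·q = 62.
Determinant 140·4 − 18² = 236.
p = (462·4 − 18·62)/236 = 183/59; q = (140·62 − 18·462)/236 = 91/59.
At t = -1: v̂ = (183/59)·(-1) + (91/59)·(1) = -92/59.

v̂ = -1.5593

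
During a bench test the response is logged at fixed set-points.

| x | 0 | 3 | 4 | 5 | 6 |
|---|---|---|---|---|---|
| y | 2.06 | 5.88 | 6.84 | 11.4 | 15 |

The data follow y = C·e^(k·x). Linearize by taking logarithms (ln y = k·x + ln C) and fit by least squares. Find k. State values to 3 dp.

Linearized form: ln y = k·x + ln C. From the 5 transformed points,
Σx = 18.0000, Σ(x)² = 86.0000, Σln y = 9.5587, Σx·ln y = 41.4222.
Normal system: [[86.0000, 18.0000]; [18.0000, 5]]·[k, ln C]ᵀ = [41.4222, 9.5587]ᵀ.
Δ = 86.0000·5 − (18.0000)² = 106.0000; k = (41.4222·5 − 18.0000·9.5587)/106.0000 = 0.33070, ln C = (86.0000·9.5587 − 18.0000·41.4222)/106.0000 = 0.72123.

k = 0.331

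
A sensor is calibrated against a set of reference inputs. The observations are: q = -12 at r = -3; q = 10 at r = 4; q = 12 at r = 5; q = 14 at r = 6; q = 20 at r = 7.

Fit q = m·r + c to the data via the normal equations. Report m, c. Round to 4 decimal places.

m = 3.0701, c = -2.8662

Setting ∂/∂m … = 0 gives: 135·m + 19·c = 360;  19·m + 5·c = 44.
(Σr·r = 135, Σr = 19, Σ1 = 5, Σr·q = 360, Σq = 44.)
Δ = 135·5 − 19² = 314.
m = (360·5 − 19·44)/314 = 482/157; c = (135·44 − 19·360)/314 = -450/157.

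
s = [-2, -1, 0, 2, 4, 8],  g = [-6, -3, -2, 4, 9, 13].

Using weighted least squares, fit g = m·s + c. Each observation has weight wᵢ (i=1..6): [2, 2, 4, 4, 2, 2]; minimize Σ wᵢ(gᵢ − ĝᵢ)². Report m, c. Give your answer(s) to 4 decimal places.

m = 1.9948, c = -1.1165

Sums needed: Σwᵢ·s·s = 186, Σwᵢ·s = 26, Σwᵢ·1 = 16.
Right-hand side: Σwᵢ·s·g = 342, Σwᵢ·g = 34.
So MᵀWM·[m, c]ᵀ = MᵀWg: [[186, 26]; [26, 16]]·[m, c]ᵀ = [342, 34]ᵀ.
Δ = 186·16 − 26² = 2300.
m = (342·16 − 26·34)/2300 = 1147/575; c = (186·34 − 26·342)/2300 = -642/575.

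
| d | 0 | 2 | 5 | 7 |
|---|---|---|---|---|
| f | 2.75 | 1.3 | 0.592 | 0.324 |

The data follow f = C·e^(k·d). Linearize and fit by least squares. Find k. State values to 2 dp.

k = -0.30

Let Y = ln f. Fitting Y = k·d + ln C by least squares:
Σd = 14.0000, Σ(d)² = 78.0000, Σln f = -0.3773, Σd·ln f = -9.9856.
Equations: 78.0000·k + 14.0000·ln C = -9.9856;  14.0000·k + 4·ln C = -0.3773.
Δ = 78.0000·4 − (14.0000)² = 116.0000; k = (-9.9856·4 − 14.0000·-0.3773)/116.0000 = -0.29880, ln C = (78.0000·-0.3773 − 14.0000·-9.9856)/116.0000 = 0.95146.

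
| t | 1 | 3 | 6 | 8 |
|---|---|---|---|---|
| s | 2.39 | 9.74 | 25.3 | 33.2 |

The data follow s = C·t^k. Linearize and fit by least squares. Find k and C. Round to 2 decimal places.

k = 1.28, C = 2.40

Let Y = ln s. Fitting Y = k·ln t + ln C by least squares:
Sums: Σln t = 4.9698, Σ(ln t)² = 8.7414, Σln s = 9.8809, Σln t·ln s = 15.5729.
Normal system: [[8.7414, 4.9698]; [4.9698, 4]]·[k, ln C]ᵀ = [15.5729, 9.8809]ᵀ.
Solving (det = 10.2667): k = 1.28429, ln C = 0.87456, so C = exp(0.87456) = 2.39781.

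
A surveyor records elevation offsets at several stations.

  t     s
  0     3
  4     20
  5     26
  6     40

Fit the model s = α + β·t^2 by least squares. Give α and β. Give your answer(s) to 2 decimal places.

α = 2.94, β = 1.00

With design matrix M, MᵀM = [[4, 77]; [77, 2177]] and Mᵀs = [89, 2410]ᵀ.
Eliminating β: 2177·(row 1) − 77·(row 2) gives 2779·α = 2177·89 − 77·2410 = 8183, so α = 1169/397.
Then β = (2410 − 77·(1169/397))/2177 = 2787/2779.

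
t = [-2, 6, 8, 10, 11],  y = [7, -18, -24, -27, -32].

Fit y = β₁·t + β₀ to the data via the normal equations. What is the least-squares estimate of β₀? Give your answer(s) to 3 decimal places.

β₀ = 0.631

From the data, Σt·t = 325, Σt = 33, Σ1 = 5.
Right-hand side: Σt·y = -936, Σy = -94.
Eliminating β₀: 5·(row 1) − 33·(row 2) gives 536·β₁ = 5·(-936) − 33·(-94) = -1578, so β₁ = -789/268.
Then β₀ = ((-94) − 33·(-789/268))/5 = 169/268.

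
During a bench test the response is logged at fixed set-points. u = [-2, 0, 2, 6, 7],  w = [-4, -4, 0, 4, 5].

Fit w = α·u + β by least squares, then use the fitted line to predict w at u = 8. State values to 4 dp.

ŵ = 6.0743

Normal-equation sums: Σu·u = 93, Σu = 13, Σ1 = 5.
Right-hand side: Σu·w = 67, Σw = 1.
XᵀX·[α, β]ᵀ = Xᵀw becomes [[93, 13]; [13, 5]]·[α, β]ᵀ = [67, 1]ᵀ.
Eliminating β: 5·(row 1) − 13·(row 2) gives 296·α = 5·67 − 13·1 = 322, so α = 161/148.
Then β = (1 − 13·(161/148))/5 = -389/148.
At u = 8: ŵ = (161/148)·(8) + (-389/148)·(1) = 899/148.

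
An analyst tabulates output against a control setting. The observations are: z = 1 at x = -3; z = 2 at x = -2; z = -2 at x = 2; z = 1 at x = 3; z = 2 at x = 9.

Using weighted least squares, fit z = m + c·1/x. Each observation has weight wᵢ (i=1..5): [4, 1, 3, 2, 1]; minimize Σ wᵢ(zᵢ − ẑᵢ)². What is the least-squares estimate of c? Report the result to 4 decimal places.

Forming MᵀWM = [[11, 4/9]; [4/9, 136/81]] and MᵀWz = [4, -40/9]ᵀ gives MᵀWM·[m, c]ᵀ = MᵀWz.
Eliminating c: (136/81)·(row 1) − (4/9)·(row 2) gives (1480/81)·m = (136/81)·4 − (4/9)·(-40/9) = 704/81, so m = 88/185.
Then c = ((-40/9) − (4/9)·(88/185))/(136/81) = -513/185.

c = -2.7730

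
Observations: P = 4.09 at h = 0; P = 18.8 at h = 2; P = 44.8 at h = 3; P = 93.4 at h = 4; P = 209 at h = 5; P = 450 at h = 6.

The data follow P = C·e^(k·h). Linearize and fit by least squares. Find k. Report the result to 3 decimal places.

Taking logs, ln P = k·h + ln C, so regress ln P on h.
XᵀX = [[90.0000, 20.0000]; [20.0000, 6]], rhs = [98.7891, 24.1331]ᵀ  (here Σh = 20.0000, Σ(h)² = 90.0000, Σln P = 24.1331, Σh·ln P = 98.7891).
Slope k = (n·Σh·ln P − Σh·Σln P)/(n·Σ(h)² − (Σh)²) = (6·98.7891 − 20.0000·24.1331)/140.0000 = 0.78623; ln C = (Σln P − k·Σh)/n = 1.40140.

k = 0.786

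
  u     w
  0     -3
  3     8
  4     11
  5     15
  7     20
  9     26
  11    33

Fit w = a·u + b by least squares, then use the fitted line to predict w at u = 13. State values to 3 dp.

From the data, Σu·u = 301, Σu = 39, Σ1 = 7.
For Xᵀw: Σu·w = 880, Σw = 110.
So XᵀX·[a, b]ᵀ = Xᵀw: [[301, 39]; [39, 7]]·[a, b]ᵀ = [880, 110]ᵀ.
det = 301·7 − 39² = 586.
a = (880·7 − 39·110)/586 = 935/293; b = (301·110 − 39·880)/586 = -605/293.
At u = 13: ŵ = (935/293)·(13) + (-605/293)·(1) = 11550/293.

ŵ = 39.420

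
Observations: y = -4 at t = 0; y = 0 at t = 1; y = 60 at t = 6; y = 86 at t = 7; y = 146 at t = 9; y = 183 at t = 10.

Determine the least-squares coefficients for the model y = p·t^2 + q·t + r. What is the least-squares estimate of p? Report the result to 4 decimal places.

The normal equations are: 20259·p + 2289·q + 267·r = 36500;  2289·p + 267·q + 33·r = 4106;  267·p + 33·q + 6·r = 471.
Solving the 3×3 system (Gaussian elimination) gives p = 28415/14352, q = -18293/14352, r = -1551/598.

p = 1.9799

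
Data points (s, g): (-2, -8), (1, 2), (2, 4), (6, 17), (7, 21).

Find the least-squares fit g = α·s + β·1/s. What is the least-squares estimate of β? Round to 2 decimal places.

β = -0.62

Forming AᵀA = [[94, 5]; [5, 2731/1764]] and Aᵀg = [275, 83/6]ᵀ gives AᵀA·[α, β]ᵀ = Aᵀg.
Determinant 94·(2731/1764) − 5² = 106307/882.
α = (275·(2731/1764) − 5·(83/6))/(106307/882) = 629015/212614; β = (94·(83/6) − 5·275)/(106307/882) = -65856/106307.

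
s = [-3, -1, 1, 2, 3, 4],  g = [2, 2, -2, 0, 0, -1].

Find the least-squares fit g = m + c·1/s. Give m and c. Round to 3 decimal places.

m = 0.425, c = -2.065

With design matrix M, MᵀM = [[6, 3/4]; [3/4, 365/144]] and Mᵀg = [1, -59/12]ᵀ.
Δ = 6·(365/144) − (3/4)² = 703/48.
m = (1·(365/144) − (3/4)·(-59/12))/(703/48) = 896/2109; c = (6·(-59/12) − (3/4)·1)/(703/48) = -1452/703.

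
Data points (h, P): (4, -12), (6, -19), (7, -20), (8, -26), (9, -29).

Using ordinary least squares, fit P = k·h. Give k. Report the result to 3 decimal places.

k = -3.134

With design matrix X, XᵀX = [[246]] and XᵀP = [-771]ᵀ.
Hence k = -771 / 246 ≈ -3.13415.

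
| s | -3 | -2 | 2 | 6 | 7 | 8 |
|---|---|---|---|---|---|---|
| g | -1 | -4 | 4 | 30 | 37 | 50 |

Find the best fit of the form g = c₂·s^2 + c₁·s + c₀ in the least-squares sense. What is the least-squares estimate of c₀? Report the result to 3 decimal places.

c₀ = -2.102

From the data, Σs^2·s^2 = 7906, Σs^2·s = 1044, Σs^2 = 166, Σs·s = 166, Σs = 18, Σ1 = 6.
And Σs^2·g = 6084, Σs·g = 858, Σg = 116.
Normal equations: [[7906, 1044, 166]; [1044, 166, 18]; [166, 18, 6]]·[c₂, c₁, c₀]ᵀ = [6084, 858, 116]ᵀ.
Solving the 3×3 system (Gaussian elimination) gives c₂ = 4661/7819, c₁ = 12882/7819, c₀ = -16433/7819.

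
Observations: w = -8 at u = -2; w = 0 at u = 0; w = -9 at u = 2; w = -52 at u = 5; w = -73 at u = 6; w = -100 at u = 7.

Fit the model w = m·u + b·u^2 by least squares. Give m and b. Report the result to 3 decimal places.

XᵀX·[m, b]ᵀ = Xᵀw reads: 118·m + 684·b = -1400;  684·m + 4354·b = -8896.
Δ = 118·4354 − 684² = 45916.
m = ((-1400)·4354 − 684·(-8896))/45916 = -2684/11479; b = (118·(-8896) − 684·(-1400))/45916 = -23032/11479.

m = -0.234, b = -2.006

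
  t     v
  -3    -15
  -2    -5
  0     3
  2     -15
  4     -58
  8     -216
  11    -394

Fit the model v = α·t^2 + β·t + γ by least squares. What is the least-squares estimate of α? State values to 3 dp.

Compute the Gram sums: Σt^2·t^2 = 19106, Σt^2·t = 1880, Σt^2 = 218, Σt·t = 218, Σt = 20, Σ1 = 7.
For Xᵀv: Σt^2·v = -62641, Σt·v = -6269, Σv = -700.
Normal equations: [[19106, 1880, 218]; [1880, 218, 20]; [218, 20, 7]]·[α, β, γ]ᵀ = [-62641, -6269, -700]ᵀ.
Solving the 3×3 system (Gaussian elimination) gives α = -4209883/1402962, β = -393811/127542, γ = 531417/233827.

α = -3.001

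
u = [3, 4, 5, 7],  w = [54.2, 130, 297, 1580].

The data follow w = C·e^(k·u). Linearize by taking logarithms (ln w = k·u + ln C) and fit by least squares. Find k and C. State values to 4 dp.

Taking logs, ln w = k·u + ln C, so regress ln w on u.
Σu = 19.0000, Σ(u)² = 99.0000, Σln w = 21.9191, Σu·ln w = 111.4731.
Equations: 99.0000·k + 19.0000·ln C = 111.4731;  19.0000·k + 4·ln C = 21.9191.
Solving (det = 35.0000): k = 0.84083, ln C = 1.48585, so C = exp(1.48585) = 4.41871.

k = 0.8408, C = 4.4187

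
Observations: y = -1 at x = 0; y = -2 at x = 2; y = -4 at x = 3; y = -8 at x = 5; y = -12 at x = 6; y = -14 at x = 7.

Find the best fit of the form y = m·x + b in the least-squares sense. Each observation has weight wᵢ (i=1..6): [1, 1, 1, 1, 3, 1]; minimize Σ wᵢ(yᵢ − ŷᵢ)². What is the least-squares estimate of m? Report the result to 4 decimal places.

m = -2.0448

Compute the Gram sums: Σwᵢ·x·x = 195, Σwᵢ·x = 35, Σwᵢ·1 = 8.
And Σwᵢ·x·y = -370, Σwᵢ·y = -65.
Determinant 195·8 − 35² = 335.
m = ((-370)·8 − 35·(-65))/335 = -137/67; b = (195·(-65) − 35·(-370))/335 = 55/67.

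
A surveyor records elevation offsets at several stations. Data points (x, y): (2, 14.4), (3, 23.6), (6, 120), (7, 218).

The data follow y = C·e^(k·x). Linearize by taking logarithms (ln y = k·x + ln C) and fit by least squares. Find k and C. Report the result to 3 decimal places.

k = 0.543, C = 4.741

With ln yᵢ as the transformed response and xᵢ as the regressor:
Σx = 18.0000, Σ(x)² = 98.0000, Σln y = 16.0005, Σx·ln y = 81.2346.
Equations: 98.0000·k + 18.0000·ln C = 81.2346;  18.0000·k + 4·ln C = 16.0005.
Slope k = (n·Σx·ln y − Σx·Σln y)/(n·Σ(x)² − (Σx)²) = (4·81.2346 − 18.0000·16.0005)/68.0000 = 0.54309; ln C = (Σln y − k·Σx)/n = 1.55621, so C = exp(1.55621) = 4.74082.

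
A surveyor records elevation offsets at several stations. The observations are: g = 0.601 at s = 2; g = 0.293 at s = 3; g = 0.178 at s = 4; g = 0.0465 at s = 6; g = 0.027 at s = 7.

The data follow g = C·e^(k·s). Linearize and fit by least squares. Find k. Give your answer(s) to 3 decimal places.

With ln gᵢ as the transformed response and sᵢ as the regressor:
Over the data: Σs = 22.0000, Σ(s)² = 114.0000, Σln g = -10.1429, Σs·ln g = -55.2982.
Normal system: [[114.0000, 22.0000]; [22.0000, 5]]·[k, ln C]ᵀ = [-55.2982, -10.1429]ᵀ.
Δ = 114.0000·5 − (22.0000)² = 86.0000; k = (-55.2982·5 − 22.0000·-10.1429)/86.0000 = -0.62031, ln C = (114.0000·-10.1429 − 22.0000·-55.2982)/86.0000 = 0.70076.

k = -0.620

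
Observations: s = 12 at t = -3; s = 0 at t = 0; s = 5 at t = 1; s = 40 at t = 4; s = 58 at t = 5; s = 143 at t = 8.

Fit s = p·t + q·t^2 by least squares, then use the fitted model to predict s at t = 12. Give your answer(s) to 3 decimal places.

ŝ = 309.340

Compute the Gram sums: Σt·t = 115, Σt·t^2 = 675, Σt^2·t^2 = 5059.
For Mᵀs: Σt·s = 1563, Σt^2·s = 11355.
Δ = 115·5059 − 675² = 126160.
p = (1563·5059 − 675·11355)/126160 = 798/415; q = (115·11355 − 675·1563)/126160 = 165/83.
At t = 12: ŝ = (798/415)·(12) + (165/83)·(144) = 128376/415.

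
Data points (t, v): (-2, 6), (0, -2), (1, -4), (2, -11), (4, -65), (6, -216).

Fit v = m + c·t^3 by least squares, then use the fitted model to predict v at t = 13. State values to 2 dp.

AᵀA·[m, c]ᵀ = Aᵀv reads: 6·m + 281·c = -292;  281·m + 50881·c = -50956.
Eliminating c: 50881·(row 1) − 281·(row 2) gives 226325·m = 50881·(-292) − 281·(-50956) = -538616, so m = -538616/226325.
Then c = ((-50956) − 281·(-538616/226325))/50881 = -223684/226325.
At t = 13: v̂ = (-538616/226325)·(1) + (-223684/226325)·(2197) = -491972364/226325.

v̂ = -2173.74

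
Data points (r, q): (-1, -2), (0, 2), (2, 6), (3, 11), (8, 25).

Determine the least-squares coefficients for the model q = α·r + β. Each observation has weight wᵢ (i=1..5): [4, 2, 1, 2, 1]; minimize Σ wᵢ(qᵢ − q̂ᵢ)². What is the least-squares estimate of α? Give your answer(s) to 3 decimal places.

α = 3.005

Compute the Gram sums: Σwᵢ·r·r = 90, Σwᵢ·r = 12, Σwᵢ·1 = 10.
Right-hand side: Σwᵢ·r·q = 286, Σwᵢ·q = 49.
Eliminating β: 10·(row 1) − 12·(row 2) gives 756·α = 10·286 − 12·49 = 2272, so α = 568/189.
Then β = (49 − 12·(568/189))/10 = 163/126.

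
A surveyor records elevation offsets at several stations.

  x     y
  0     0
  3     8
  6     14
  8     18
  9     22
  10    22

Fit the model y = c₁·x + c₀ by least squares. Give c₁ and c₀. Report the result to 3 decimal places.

c₁ = 2.243, c₀ = 0.541

Normal-equation sums: Σx·x = 290, Σx = 36, Σ1 = 6.
And Σx·y = 670, Σy = 84.
So AᵀA·[c₁, c₀]ᵀ = Aᵀy: [[290, 36]; [36, 6]]·[c₁, c₀]ᵀ = [670, 84]ᵀ.
Eliminating c₀: 6·(row 1) − 36·(row 2) gives 444·c₁ = 6·670 − 36·84 = 996, so c₁ = 83/37.
Then c₀ = (84 − 36·(83/37))/6 = 20/37.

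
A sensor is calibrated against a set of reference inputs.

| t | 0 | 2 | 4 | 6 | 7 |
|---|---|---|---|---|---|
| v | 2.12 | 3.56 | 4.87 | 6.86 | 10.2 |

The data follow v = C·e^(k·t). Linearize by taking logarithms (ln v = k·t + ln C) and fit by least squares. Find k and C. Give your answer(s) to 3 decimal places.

k = 0.209, C = 2.176

Taking logs, ln v = k·t + ln C, so regress ln v on t.
AᵀA = [[105.0000, 19.0000]; [19.0000, 5]], rhs = [36.6829, 7.8524]ᵀ  (here Σt = 19.0000, Σ(t)² = 105.0000, Σln v = 7.8524, Σt·ln v = 36.6829).
Δ = 105.0000·5 − (19.0000)² = 164.0000; k = (36.6829·5 − 19.0000·7.8524)/164.0000 = 0.20865, ln C = (105.0000·7.8524 − 19.0000·36.6829)/164.0000 = 0.77759, so C = exp(0.77759) = 2.17621.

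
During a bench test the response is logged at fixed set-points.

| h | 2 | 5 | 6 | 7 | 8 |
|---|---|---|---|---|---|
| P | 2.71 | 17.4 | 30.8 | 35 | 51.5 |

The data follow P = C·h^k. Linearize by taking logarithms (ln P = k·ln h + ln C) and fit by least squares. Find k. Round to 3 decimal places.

Let Y = ln P. Fitting Y = k·ln h + ln C by least squares:
Σln h = 8.1197, Σ(ln h)² = 14.3918, Σln P = 14.7779, Σln h·ln P = 26.5443.
Normal system: [[14.3918, 8.1197]; [8.1197, 5]]·[k, ln C]ᵀ = [26.5443, 14.7779]ᵀ.
Solving (det = 6.0295): k = 2.11125, ln C = -0.47297.

k = 2.111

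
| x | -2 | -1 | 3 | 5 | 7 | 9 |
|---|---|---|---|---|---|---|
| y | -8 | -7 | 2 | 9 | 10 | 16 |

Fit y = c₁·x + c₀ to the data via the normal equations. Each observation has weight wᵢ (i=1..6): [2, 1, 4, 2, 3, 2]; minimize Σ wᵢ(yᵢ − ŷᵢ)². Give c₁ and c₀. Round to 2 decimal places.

c₁ = 2.17, c₀ = -4.05

The normal equations are: 404·c₁ + 56·c₀ = 651;  56·c₁ + 14·c₀ = 65.
(Σwᵢ·x·x = 404, Σwᵢ·x = 56, Σwᵢ·1 = 14, Σwᵢ·x·y = 651, Σwᵢ·y = 65.)
Determinant 404·14 − 56² = 2520.
c₁ = (651·14 − 56·65)/2520 = 391/180; c₀ = (404·65 − 56·651)/2520 = -2549/630.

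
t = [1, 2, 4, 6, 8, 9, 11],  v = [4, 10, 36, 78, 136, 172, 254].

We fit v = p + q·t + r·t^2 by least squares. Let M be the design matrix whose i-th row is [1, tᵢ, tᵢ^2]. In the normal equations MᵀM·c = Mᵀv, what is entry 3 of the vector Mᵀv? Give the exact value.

Entry 3 ↔ basis t^2, so (Mᵀv)_{3} = Σᵢ (t^2)·vᵢ = (1)·(4) + (4)·(10) + (16)·(36) + (36)·(78) + (64)·(136) + (81)·(172) + (121)·(254) = 56798.

56798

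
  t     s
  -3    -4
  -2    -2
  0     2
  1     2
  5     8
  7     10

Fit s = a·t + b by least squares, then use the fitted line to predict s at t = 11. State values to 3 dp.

Forming XᵀX = [[88, 8]; [8, 6]] and Xᵀs = [128, 16]ᵀ gives XᵀX·[a, b]ᵀ = Xᵀs.
det = 88·6 − 8² = 464.
a = (128·6 − 8·16)/464 = 40/29; b = (88·16 − 8·128)/464 = 24/29.
At t = 11: ŝ = (40/29)·(11) + (24/29)·(1) = 16.

ŝ = 16.000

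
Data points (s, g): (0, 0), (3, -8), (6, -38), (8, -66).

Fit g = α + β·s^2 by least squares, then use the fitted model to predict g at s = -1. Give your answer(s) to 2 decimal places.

ĝ = -0.60

Normal-equation sums: Σ1 = 4, Σs^2 = 109, Σs^2·s^2 = 5473.
Right-hand side: Σg = -112, Σs^2·g = -5664.
So MᵀM·[α, β]ᵀ = Mᵀg: [[4, 109]; [109, 5473]]·[α, β]ᵀ = [-112, -5664]ᵀ.
Determinant 4·5473 − 109² = 10011.
α = ((-112)·5473 − 109·(-5664))/10011 = 4400/10011; β = (4·(-5664) − 109·(-112))/10011 = -10448/10011.
At s = -1: ĝ = (4400/10011)·(1) + (-10448/10011)·(1) = -2016/3337.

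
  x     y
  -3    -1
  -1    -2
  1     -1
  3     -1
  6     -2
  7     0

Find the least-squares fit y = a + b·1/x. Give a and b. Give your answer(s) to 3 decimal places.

The normal equations are: 6·a + (13/42)·b = -7;  (13/42)·a + (445/196)·b = 2/3.
(Σ1 = 6, Σ1/x = 13/42, Σ1/x·1/x = 445/196, Σy = -7, Σ1/x·y = 2/3.)
det = 6·(445/196) − (13/42)² = 23861/1764.
a = ((-7)·(445/196) − (13/42)·(2/3))/(23861/1764) = -28399/23861; b = (6·(2/3) − (13/42)·(-7))/(23861/1764) = 10878/23861.

a = -1.190, b = 0.456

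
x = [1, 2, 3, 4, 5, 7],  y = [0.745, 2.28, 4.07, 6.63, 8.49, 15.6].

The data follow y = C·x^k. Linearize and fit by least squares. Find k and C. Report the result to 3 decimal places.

Linearized form: ln y = k·ln x + ln C. From the 6 transformed points,
Σln x = 6.7334, Σ(ln x)² = 9.9861, Σln y = 8.7112, Σln x·ln y = 13.5240.
Equations: 9.9861·k + 6.7334·ln C = 13.5240;  6.7334·k + 6·ln C = 8.7112.
Δ = 9.9861·6 − (6.7334)² = 14.5777; k = (13.5240·6 − 6.7334·8.7112)/14.5777 = 1.54262, ln C = (9.9861·8.7112 − 6.7334·13.5240)/14.5777 = -0.27932, so C = exp(-0.27932) = 0.75630.

k = 1.543, C = 0.756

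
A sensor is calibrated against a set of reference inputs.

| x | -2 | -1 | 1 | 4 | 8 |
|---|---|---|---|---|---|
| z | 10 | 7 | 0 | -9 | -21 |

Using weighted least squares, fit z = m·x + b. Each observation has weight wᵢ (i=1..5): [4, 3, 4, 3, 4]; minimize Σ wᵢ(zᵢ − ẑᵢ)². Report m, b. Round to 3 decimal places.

Compute the Gram sums: Σwᵢ·x·x = 327, Σwᵢ·x = 37, Σwᵢ·1 = 18.
Right-hand side: Σwᵢ·x·z = -881, Σwᵢ·z = -50.
Determinant 327·18 − 37² = 4517.
m = ((-881)·18 − 37·(-50))/4517 = -14008/4517; b = (327·(-50) − 37·(-881))/4517 = 16247/4517.

m = -3.101, b = 3.597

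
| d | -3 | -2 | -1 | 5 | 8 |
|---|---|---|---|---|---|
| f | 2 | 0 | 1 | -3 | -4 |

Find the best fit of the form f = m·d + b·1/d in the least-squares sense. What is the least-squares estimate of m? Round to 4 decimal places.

m = -0.5183

Setting ∂/∂m … = 0 gives: 103·m + 5·b = -54;  5·m + (20401/14400)·b = -83/30.
(Σd·d = 103, Σd·1/d = 5, Σ1/d·1/d = 20401/14400, Σd·f = -54, Σ1/d·f = -83/30.)
Determinant 103·(20401/14400) − 5² = 1741303/14400.
m = ((-54)·(20401/14400) − 5·(-83/30))/(1741303/14400) = -902454/1741303; b = (103·(-83/30) − 5·(-54))/(1741303/14400) = -215520/1741303.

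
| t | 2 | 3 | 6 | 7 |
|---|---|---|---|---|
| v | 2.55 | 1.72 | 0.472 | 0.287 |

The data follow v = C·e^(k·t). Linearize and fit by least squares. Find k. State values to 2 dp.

k = -0.44

Let Y = ln v. Fitting Y = k·t + ln C by least squares:
XᵀX = [[98.0000, 18.0000]; [18.0000, 4]], rhs = [-9.7434, -0.5206]ᵀ  (here Σt = 18.0000, Σ(t)² = 98.0000, Σln v = -0.5206, Σt·ln v = -9.7434).
Δ = 98.0000·4 − (18.0000)² = 68.0000; k = (-9.7434·4 − 18.0000·-0.5206)/68.0000 = -0.43533, ln C = (98.0000·-0.5206 − 18.0000·-9.7434)/68.0000 = 1.82882.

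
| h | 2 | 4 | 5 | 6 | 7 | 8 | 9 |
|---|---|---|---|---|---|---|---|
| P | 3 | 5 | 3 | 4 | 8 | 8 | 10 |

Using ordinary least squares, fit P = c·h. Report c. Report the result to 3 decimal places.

Sums needed: Σh·h = 275.
Moment sums: Σh·P = 275.
AᵀA·[c]ᵀ = AᵀP becomes [[275]]·[c]ᵀ = [275]ᵀ.
c = 275/275 = 1.

c = 1.000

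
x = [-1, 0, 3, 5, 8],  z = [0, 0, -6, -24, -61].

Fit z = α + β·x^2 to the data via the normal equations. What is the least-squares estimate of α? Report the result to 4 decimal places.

Forming AᵀA = [[5, 99]; [99, 4803]] and Aᵀz = [-91, -4558]ᵀ gives AᵀA·[α, β]ᵀ = Aᵀz.
det = 5·4803 − 99² = 14214.
α = ((-91)·4803 − 99·(-4558))/14214 = 4723/4738; β = (5·(-4558) − 99·(-91))/14214 = -13781/14214.

α = 0.9968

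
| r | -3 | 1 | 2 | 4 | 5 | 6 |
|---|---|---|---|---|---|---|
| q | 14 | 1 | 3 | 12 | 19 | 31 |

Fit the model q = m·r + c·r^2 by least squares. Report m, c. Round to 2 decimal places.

m = -1.31, c = 1.07

Sums needed: Σr·r = 91, Σr·r^2 = 387, Σr^2·r^2 = 2275.
For Aᵀq: Σr·q = 294, Σr^2·q = 1922.
So AᵀA·[m, c]ᵀ = Aᵀq: [[91, 387]; [387, 2275]]·[m, c]ᵀ = [294, 1922]ᵀ.
Determinant 91·2275 − 387² = 57256.
m = (294·2275 − 387·1922)/57256 = -18741/14314; c = (91·1922 − 387·294)/57256 = 15281/14314.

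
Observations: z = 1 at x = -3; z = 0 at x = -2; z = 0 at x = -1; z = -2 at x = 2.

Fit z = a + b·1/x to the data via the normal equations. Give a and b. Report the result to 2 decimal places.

Forming MᵀM = [[4, -4/3]; [-4/3, 29/18]] and Mᵀz = [-1, -4/3]ᵀ gives MᵀM·[a, b]ᵀ = Mᵀz.
Eliminating b: (29/18)·(row 1) − (-4/3)·(row 2) gives (14/3)·a = (29/18)·(-1) − (-4/3)·(-4/3) = -61/18, so a = -61/84.
Then b = ((-4/3) − (-4/3)·(-61/84))/(29/18) = -10/7.

a = -0.73, b = -1.43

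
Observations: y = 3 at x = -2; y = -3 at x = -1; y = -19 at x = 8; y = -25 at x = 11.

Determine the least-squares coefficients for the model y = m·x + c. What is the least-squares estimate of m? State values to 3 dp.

m = -2.016

From the data, Σx·x = 190, Σx = 16, Σ1 = 4.
And Σx·y = -430, Σy = -44.
AᵀA·[m, c]ᵀ = Aᵀy becomes [[190, 16]; [16, 4]]·[m, c]ᵀ = [-430, -44]ᵀ.
Eliminating c: 4·(row 1) − 16·(row 2) gives 504·m = 4·(-430) − 16·(-44) = -1016, so m = -127/63.
Then c = ((-44) − 16·(-127/63))/4 = -185/63.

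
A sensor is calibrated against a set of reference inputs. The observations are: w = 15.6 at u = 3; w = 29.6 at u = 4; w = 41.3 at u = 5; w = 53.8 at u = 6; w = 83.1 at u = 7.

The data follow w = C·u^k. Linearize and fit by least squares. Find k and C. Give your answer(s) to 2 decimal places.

k = 1.88, C = 2.04

Let Y = ln w. Fitting Y = k·ln u + ln C by least squares:
Σln u = 7.8320, Σ(ln u)² = 12.7160, Σln w = 18.2612, Σln u·ln w = 29.4448.
Equations: 12.7160·k + 7.8320·ln C = 29.4448;  7.8320·k + 5·ln C = 18.2612.
Slope k = (n·Σln u·ln w − Σln u·Σln w)/(n·Σ(ln u)² − (Σln u)²) = (5·29.4448 − 7.8320·18.2612)/2.2397 = 1.87610; ln C = (Σln w − k·Σln u)/n = 0.71352, so C = exp(0.71352) = 2.04117.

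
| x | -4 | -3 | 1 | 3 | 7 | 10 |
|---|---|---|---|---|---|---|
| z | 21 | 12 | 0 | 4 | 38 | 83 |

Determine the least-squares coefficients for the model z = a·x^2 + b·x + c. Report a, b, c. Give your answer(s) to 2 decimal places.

MᵀM·[a, b, c]ᵀ = Mᵀz reads: 12820·a + 1280·b + 184·c = 10642;  1280·a + 184·b + 14·c = 988;  184·a + 14·b + 6·c = 158.
Solving the 3×3 system (Gaussian elimination) gives a = 262787/271902, b = -182201/135951, c = -8074/45317.

a = 0.97, b = -1.34, c = -0.18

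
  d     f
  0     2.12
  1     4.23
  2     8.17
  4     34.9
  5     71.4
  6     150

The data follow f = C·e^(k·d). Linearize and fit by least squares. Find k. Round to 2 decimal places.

Let Y = ln f. Fitting Y = k·d + ln C by least squares:
Sums: Σd = 18.0000, Σ(d)² = 82.0000, Σln f = 17.1255, Σd·ln f = 71.2584.
Normal system: [[82.0000, 18.0000]; [18.0000, 6]]·[k, ln C]ᵀ = [71.2584, 17.1255]ᵀ.
Slope k = (n·Σd·ln f − Σd·Σln f)/(n·Σ(d)² − (Σd)²) = (6·71.2584 − 18.0000·17.1255)/168.0000 = 0.71007; ln C = (Σln f − k·Σd)/n = 0.72405.

k = 0.71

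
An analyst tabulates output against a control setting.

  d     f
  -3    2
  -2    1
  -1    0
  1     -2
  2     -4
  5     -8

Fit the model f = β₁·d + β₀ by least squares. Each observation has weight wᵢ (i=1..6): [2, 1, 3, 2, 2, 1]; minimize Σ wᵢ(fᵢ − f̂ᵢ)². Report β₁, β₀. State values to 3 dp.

Sums needed: Σwᵢ·d·d = 60, Σwᵢ·d = 0, Σwᵢ·1 = 11.
For XᵀWf: Σwᵢ·d·f = -74, Σwᵢ·f = -15.
det = 60·11 − 0² = 660.
β₁ = ((-74)·11 − 0·(-15))/660 = -37/30; β₀ = (60·(-15) − 0·(-74))/660 = -15/11.

β₁ = -1.233, β₀ = -1.364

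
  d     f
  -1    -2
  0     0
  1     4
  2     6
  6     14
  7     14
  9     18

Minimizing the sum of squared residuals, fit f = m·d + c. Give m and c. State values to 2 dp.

From the data, Σd·d = 172, Σd = 24, Σ1 = 7.
For Xᵀf: Σd·f = 362, Σf = 54.
Δ = 172·7 − 24² = 628.
m = (362·7 − 24·54)/628 = 619/314; c = (172·54 − 24·362)/628 = 150/157.

m = 1.97, c = 0.96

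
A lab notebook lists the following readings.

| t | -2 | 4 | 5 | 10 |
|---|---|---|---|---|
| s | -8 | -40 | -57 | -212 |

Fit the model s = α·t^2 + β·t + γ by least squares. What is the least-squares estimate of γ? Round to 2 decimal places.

γ = -2.62

MᵀM·[α, β, γ]ᵀ = Mᵀs reads: 10897·α + 1181·β + 145·γ = -23297;  1181·α + 145·β + 17·γ = -2549;  145·α + 17·β + 4·γ = -317.
Solving the 3×3 system (Gaussian elimination) gives α = -10010/5079, β = -6193/5079, γ = -13328/5079.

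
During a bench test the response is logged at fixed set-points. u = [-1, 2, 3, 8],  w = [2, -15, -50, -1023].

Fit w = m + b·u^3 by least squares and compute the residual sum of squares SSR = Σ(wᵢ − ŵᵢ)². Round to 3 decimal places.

Sums needed: Σ1 = 4, Σu^3 = 546, Σu^3·u^3 = 262938.
And Σw = -1086, Σu^3·w = -525248.
Eliminating b: 262938·(row 1) − 546·(row 2) gives 753636·m = 262938·(-1086) − 546·(-525248) = 1234740, so m = 7915/4831.
Then b = ((-525248) − 546·(7915/4831))/262938 = -377009/188409.
Residuals: -308876/188409, -118748/188409, 150036/62803, -22484/188409; SSR = 1659200/188409.

SSR = 8.806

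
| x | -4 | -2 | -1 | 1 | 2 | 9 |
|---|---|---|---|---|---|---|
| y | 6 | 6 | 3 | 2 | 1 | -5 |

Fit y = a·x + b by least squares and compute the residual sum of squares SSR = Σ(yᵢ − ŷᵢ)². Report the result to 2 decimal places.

SSR = 2.60

Sums needed: Σx·x = 107, Σx = 5, Σ1 = 6.
And Σx·y = -80, Σy = 13.
MᵀM·[a, b]ᵀ = Mᵀy becomes [[107, 5]; [5, 6]]·[a, b]ᵀ = [-80, 13]ᵀ.
Eliminating b: 6·(row 1) − 5·(row 2) gives 617·a = 6·(-80) − 5·13 = -545, so a = -545/617.
Then b = (13 − 5·(-545/617))/6 = 1791/617.
Residuals: -269/617, 821/617, -485/617, -12/617, -84/617, 29/617; SSR = 1604/617.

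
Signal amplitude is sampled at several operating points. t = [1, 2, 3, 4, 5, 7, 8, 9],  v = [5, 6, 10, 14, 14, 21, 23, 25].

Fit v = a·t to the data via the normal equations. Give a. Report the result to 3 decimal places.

a = 2.928

Normal-equation sums: Σt·t = 249.
Moment sums: Σt·v = 729.
So AᵀA·[a]ᵀ = Aᵀv: [[249]]·[a]ᵀ = [729]ᵀ.
Hence a = 729 / 249 ≈ 2.92771.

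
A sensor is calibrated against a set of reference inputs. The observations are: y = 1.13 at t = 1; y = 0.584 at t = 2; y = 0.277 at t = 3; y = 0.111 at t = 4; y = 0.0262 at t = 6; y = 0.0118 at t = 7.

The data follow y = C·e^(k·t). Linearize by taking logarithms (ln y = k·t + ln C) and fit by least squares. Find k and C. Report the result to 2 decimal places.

k = -0.77, C = 2.58

Linearized form: ln y = k·t + ln C. From the 6 transformed points,
Over the data: Σt = 23.0000, Σ(t)² = 115.0000, Σln y = -11.9793, Σt·ln y = -66.5272.
Normal system: [[115.0000, 23.0000]; [23.0000, 6]]·[k, ln C]ᵀ = [-66.5272, -11.9793]ᵀ.
Δ = 115.0000·6 − (23.0000)² = 161.0000; k = (-66.5272·6 − 23.0000·-11.9793)/161.0000 = -0.76795, ln C = (115.0000·-11.9793 − 23.0000·-66.5272)/161.0000 = 0.94727, so C = exp(0.94727) = 2.57867.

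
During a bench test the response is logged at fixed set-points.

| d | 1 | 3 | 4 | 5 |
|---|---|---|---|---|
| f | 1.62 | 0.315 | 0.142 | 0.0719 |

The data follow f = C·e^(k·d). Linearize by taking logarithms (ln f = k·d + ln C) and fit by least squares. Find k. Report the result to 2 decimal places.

Let Y = ln f. Fitting Y = k·d + ln C by least squares:
XᵀX = [[51.0000, 13.0000]; [13.0000, 4]], rhs = [-23.9532, -5.2572]ᵀ  (here Σd = 13.0000, Σ(d)² = 51.0000, Σln f = -5.2572, Σd·ln f = -23.9532).
Solving (det = 35.0000): k = -0.78485, ln C = 1.23648.

k = -0.78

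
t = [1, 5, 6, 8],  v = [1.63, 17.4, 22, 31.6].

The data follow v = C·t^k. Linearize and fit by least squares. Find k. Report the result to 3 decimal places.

k = 1.440

Taking logs, ln v = k·ln t + ln C, so regress ln v on ln t.
AᵀA = [[10.1248, 5.4806]; [5.4806, 4]], rhs = [17.3164, 9.8892]ᵀ  (here Σln t = 5.4806, Σ(ln t)² = 10.1248, Σln v = 9.8892, Σln t·ln v = 17.3164).
Δ = 10.1248·4 − (5.4806)² = 10.4617; k = (17.3164·4 − 5.4806·9.8892)/10.4617 = 1.44011, ln C = (10.1248·9.8892 − 5.4806·17.3164)/10.4617 = 0.49913.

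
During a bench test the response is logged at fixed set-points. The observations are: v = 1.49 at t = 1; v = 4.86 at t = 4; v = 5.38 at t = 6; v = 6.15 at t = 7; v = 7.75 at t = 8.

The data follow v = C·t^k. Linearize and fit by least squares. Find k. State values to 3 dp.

k = 0.753

Linearized form: ln v = k·ln t + ln C. From the 5 transformed points,
Σln t = 7.2034, Σ(ln t)² = 13.2429, Σln v = 7.5266, Σln t·ln v = 12.9995.
Equations: 13.2429·k + 7.2034·ln C = 12.9995;  7.2034·k + 5·ln C = 7.5266.
Slope k = (n·Σln t·ln v − Σln t·Σln v)/(n·Σ(ln t)² − (Σln t)²) = (5·12.9995 − 7.2034·7.5266)/14.3252 = 0.75251; ln C = (Σln v − k·Σln t)/n = 0.42121.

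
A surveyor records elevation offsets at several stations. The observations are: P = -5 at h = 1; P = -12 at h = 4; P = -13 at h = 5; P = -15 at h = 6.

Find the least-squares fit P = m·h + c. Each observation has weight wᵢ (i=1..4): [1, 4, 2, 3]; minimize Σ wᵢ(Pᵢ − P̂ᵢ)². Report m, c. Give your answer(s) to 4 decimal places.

m = -1.9024, c = -3.8390

XᵀWX·[m, c]ᵀ = XᵀWP reads: 223·m + 45·c = -597;  45·m + 10·c = -124.
Eliminating c: 10·(row 1) − 45·(row 2) gives 205·m = 10·(-597) − 45·(-124) = -390, so m = -78/41.
Then c = ((-124) − 45·(-78/41))/10 = -787/205.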